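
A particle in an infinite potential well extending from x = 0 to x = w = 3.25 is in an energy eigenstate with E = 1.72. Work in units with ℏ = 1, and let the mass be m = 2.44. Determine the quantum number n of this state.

For an infinite well E_n = n²π²ℏ²/(2mw²), so n = (w/πℏ)√(2mE).
n = (3.25/π) × √(2 × 2.44 × 1.72) = 2.997 → n = 3.

n = 3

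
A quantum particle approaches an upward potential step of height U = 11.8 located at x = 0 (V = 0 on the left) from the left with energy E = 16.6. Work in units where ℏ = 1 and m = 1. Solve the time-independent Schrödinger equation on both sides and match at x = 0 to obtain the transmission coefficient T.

The wavenumbers are k₁ = √(2mE)/ℏ = 5.762 on the left and k₂ = √(2m(E − U))/ℏ = 3.098 on the right.
Matching ψ and ψ′ at x = 0 gives r = (k₁ − k₂)/(k₁ + k₂), so R = r² = 0.09037 and T = 1 − R = 0.9096.

T = 0.910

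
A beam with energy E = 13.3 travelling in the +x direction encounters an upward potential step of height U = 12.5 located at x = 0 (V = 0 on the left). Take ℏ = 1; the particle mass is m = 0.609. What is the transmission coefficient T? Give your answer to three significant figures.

T = 0.633

On each side the TISE gives plane waves with k = √(2m(E − V))/ℏ: k₁ = √(2·0.609·13.3) = 4.025, k₂ = √(2·0.609·0.8) = 0.9871.
Matching ψ and ψ′ at x = 0 gives r = (k₁ − k₂)/(k₁ + k₂), so R = r² = 0.3674 and T = 1 − R = 0.6326.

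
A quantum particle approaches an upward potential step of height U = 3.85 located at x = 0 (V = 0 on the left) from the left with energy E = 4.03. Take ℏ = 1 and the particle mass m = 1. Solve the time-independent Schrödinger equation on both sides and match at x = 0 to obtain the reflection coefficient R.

R = 0.424

On each side the TISE gives plane waves with k = √(2m(E − V))/ℏ: k₁ = √(2·1·4.03) = 2.839, k₂ = √(2·1·0.18) = 0.6000.
Continuity of ψ and ψ′ at the step yields the reflection amplitude r = (k₁ − k₂)/(k₁ + k₂) = 0.6511; thus R = |r|² = 0.4239, T = 0.5761.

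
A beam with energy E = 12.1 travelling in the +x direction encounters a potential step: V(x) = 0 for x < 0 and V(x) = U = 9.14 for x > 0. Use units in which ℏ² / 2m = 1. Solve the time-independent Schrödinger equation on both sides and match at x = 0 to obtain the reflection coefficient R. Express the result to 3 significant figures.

The wavenumbers are k₁ = √(2mE)/ℏ = 3.479 on the left and k₂ = √(2m(E − U))/ℏ = 1.720 on the right.
Continuity of ψ and ψ′ at the step yields the reflection amplitude r = (k₁ − k₂)/(k₁ + k₂) = 0.3382; thus R = |r|² = 0.1143, T = 0.8857.

R = 0.114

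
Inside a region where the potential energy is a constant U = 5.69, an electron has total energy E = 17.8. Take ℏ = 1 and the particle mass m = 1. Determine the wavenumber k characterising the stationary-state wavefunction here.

k = 4.92

With E > U the solution is oscillatory, ψ ∝ e^{±ikx} with k = √(2m(E − U))/ℏ.
k = √(2 × 1 × 12.11) = 4.921.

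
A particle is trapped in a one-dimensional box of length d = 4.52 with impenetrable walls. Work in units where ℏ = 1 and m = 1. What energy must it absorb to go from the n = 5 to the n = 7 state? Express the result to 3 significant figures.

E_n = n²π²ℏ²/(2md²), so ΔE = (7² − 5²) π²ℏ²/(2md²).
ΔE = 24 × π² / (2 × 1 × 4.52²) = 5.797.

ΔE = 5.80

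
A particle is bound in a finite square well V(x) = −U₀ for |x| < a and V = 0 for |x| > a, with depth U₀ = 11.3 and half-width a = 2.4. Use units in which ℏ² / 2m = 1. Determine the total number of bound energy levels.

Define the well-strength parameter z₀ = (a/ℏ)√(2mU₀) = 2.4 × √(2·0.5·11.3) = 8.068.
A new bound state (alternating even/odd) appears each time z₀ passes a multiple of π/2, so N = ⌊2z₀/π⌋ + 1 = ⌊5.136⌋ + 1 = 6.

N = 6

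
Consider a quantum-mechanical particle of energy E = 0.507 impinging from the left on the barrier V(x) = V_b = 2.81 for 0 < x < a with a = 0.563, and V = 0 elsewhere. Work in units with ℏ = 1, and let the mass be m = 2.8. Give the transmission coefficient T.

E < V_b: inside the barrier ψ ∝ e^{±κx} with κ = √(2m(V_b − E))/ℏ = 3.591.
κa = 2.022, sinh(κa) = 3.710.
The exact tunnelling result is T⁻¹ = 1 + V_b² sinh²(κa) / [4E(V_b − E)] = 24.27, so T = 0.0412.

T = 0.0412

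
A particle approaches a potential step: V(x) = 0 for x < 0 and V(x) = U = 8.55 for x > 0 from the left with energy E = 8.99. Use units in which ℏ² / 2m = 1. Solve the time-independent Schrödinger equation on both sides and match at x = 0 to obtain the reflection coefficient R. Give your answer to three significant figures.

R = 0.407

On each side the TISE gives plane waves with k = √(2m(E − V))/ℏ: k₁ = √(2·½·8.99) = 2.998, k₂ = √(2·½·0.44) = 0.6633.
Continuity of ψ and ψ′ at the step yields the reflection amplitude r = (k₁ − k₂)/(k₁ + k₂) = 0.6377; thus R = |r|² = 0.4067, T = 0.5933.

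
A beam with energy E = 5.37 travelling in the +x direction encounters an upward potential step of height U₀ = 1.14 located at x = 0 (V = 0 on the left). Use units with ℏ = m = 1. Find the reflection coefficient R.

R = 0.00355

The wavenumbers are k₁ = √(2mE)/ℏ = 3.277 on the left and k₂ = √(2m(E − U₀))/ℏ = 2.909 on the right.
Continuity of ψ and ψ′ at the step yields the reflection amplitude r = (k₁ − k₂)/(k₁ + k₂) = 0.05959; thus R = |r|² = 0.003550, T = 0.9964.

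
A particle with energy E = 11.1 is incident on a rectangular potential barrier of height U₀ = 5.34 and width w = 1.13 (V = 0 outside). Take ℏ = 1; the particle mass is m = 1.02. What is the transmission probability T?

E > U₀: inside the barrier k₂ = √(2m(E − U₀))/ℏ = 3.428, k₂w = 3.874.
Matching at both interfaces gives T⁻¹ = 1 + U₀² sin²(k₂w) / [4E(E − U₀)] = 1.050, hence T = 0.953.

T = 0.953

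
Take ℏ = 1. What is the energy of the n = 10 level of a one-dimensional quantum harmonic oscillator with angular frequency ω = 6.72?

Using E_n = (n + ½)ℏω: E_10 = 10.5 × 6.72 = 70.56.

E = 70.6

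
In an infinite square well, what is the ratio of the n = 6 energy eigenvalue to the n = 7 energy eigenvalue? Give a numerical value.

Since E_n ∝ n², the ratio is (6/7)² = 0.734694.

0.734694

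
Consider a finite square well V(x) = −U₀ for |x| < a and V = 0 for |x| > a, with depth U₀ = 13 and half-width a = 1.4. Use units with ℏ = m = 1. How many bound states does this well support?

N = 5

Define the well-strength parameter z₀ = (a/ℏ)√(2mU₀) = 1.4 × √(2·1·13) = 7.139.
A new bound state (alternating even/odd) appears each time z₀ passes a multiple of π/2, so N = ⌊2z₀/π⌋ + 1 = ⌊4.545⌋ + 1 = 5.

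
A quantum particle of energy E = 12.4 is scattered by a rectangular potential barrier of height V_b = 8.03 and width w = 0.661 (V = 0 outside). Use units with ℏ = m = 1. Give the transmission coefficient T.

T = 0.796

E > V_b: inside the barrier k₂ = √(2m(E − V_b))/ℏ = 2.956, k₂w = 1.954.
Matching at both interfaces gives T⁻¹ = 1 + V_b² sin²(k₂w) / [4E(E − V_b)] = 1.256, hence T = 0.796.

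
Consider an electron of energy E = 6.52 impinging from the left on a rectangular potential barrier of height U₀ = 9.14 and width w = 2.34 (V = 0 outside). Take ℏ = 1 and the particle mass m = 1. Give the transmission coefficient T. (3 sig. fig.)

E < U₀: inside the barrier ψ ∝ e^{±κx} with κ = √(2m(U₀ − E))/ℏ = 2.289.
κw = 5.357, sinh(κw) = 106.0.
Matching ψ, ψ′ at both faces gives T = [1 + U₀² sinh²(κw) / (4E(U₀ − E))]⁻¹ = 1/13740 = 0.0000728.

T = 0.0000728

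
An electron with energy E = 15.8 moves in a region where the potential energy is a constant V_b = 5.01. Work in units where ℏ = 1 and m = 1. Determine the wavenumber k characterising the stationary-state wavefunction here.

With E > V_b the solution is oscillatory, ψ ∝ e^{±ikx} with k = √(2m(E − V_b))/ℏ.
k = √(2 × 1 × 10.79) = 4.645.

k = 4.65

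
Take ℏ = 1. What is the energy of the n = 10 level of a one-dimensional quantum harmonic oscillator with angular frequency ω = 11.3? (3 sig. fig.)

E = 119

The oscillator eigenvalues are E_n = ℏω(n + ½), so E_10 = 11.3 × 10.5 = 118.7.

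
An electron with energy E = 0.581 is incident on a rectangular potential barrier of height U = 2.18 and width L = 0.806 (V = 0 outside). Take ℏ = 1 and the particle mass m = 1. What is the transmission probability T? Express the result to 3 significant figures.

E < U: inside the barrier ψ ∝ e^{±κx} with κ = √(2m(U − E))/ℏ = 1.788.
κL = 1.441, sinh(κL) = 1.995.
Matching ψ, ψ′ at both faces gives T = [1 + U² sinh²(κL) / (4E(U − E))]⁻¹ = 1/6.090 = 0.164.

T = 0.164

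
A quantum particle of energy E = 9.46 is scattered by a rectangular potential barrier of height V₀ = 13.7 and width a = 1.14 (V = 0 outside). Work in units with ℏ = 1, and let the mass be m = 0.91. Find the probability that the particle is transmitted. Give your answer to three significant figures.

E < V₀: inside the barrier ψ ∝ e^{±κx} with κ = √(2m(V₀ − E))/ℏ = 2.778.
κa = 3.167, sinh(κa) = 11.84.
The exact tunnelling result is T⁻¹ = 1 + V₀² sinh²(κa) / [4E(V₀ − E)] = 165.1, so T = 0.00606.

T = 0.00606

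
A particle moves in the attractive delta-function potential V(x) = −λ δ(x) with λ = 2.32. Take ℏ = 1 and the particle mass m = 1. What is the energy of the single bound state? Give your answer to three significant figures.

E = -2.69

For x ≠ 0 the bound state is ψ ∝ e^{−κ|x|}; integrating the TISE across the delta gives the cusp condition 2κ = 2mλ/ℏ², so κ = 2.320.
Then E = −ℏ²κ²/(2m) = −mλ²/(2ℏ²) = -2.691.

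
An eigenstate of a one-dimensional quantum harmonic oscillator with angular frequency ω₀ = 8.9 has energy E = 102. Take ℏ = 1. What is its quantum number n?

n = 11

Invert E_n = (n + ½)ℏω₀: n = E/ℏω₀ − ½ = 10.961, so n = 11.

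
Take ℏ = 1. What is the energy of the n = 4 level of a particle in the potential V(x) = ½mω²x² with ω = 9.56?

E = 43.0

Using E_n = (n + ½)ℏω: E_4 = 4.5 × 9.56 = 43.02.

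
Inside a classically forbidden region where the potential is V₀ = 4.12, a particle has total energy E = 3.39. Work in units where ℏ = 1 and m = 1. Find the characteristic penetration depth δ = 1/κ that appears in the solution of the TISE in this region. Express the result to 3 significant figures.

Since E < V₀ the TISE in this region is ψ'' = κ²ψ with κ = √(2m(V₀ − E))/ℏ.
κ = √(2 × 1 × 0.73) = 1.208. The penetration depth is δ = 1/κ = 0.828.

δ = 0.828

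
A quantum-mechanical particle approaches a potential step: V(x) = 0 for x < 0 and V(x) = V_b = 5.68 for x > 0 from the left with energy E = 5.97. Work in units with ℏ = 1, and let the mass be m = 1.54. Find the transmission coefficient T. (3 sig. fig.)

On each side the TISE gives plane waves with k = √(2m(E − V))/ℏ: k₁ = √(2·1.54·5.97) = 4.288, k₂ = √(2·1.54·0.29) = 0.9451.
Matching ψ and ψ′ at x = 0 gives r = (k₁ − k₂)/(k₁ + k₂), so R = r² = 0.4081 and T = 1 − R = 0.5919.

T = 0.592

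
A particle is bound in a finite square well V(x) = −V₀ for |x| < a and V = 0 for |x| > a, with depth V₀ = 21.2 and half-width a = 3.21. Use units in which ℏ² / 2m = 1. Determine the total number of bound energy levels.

The dimensionless depth is z₀ = a√(2mV₀)/ℏ = 3.21 × √(21.20) = 14.78.
A new bound state (alternating even/odd) appears each time z₀ passes a multiple of π/2, so N = ⌊2z₀/π⌋ + 1 = ⌊9.409⌋ + 1 = 10.

N = 10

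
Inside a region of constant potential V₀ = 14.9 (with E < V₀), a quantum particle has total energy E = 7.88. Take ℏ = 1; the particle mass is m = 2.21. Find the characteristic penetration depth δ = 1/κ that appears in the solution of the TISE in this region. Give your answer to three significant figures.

Since E < V₀ the TISE in this region is ψ'' = κ²ψ with κ = √(2m(V₀ − E))/ℏ.
κ = √(2 × 2.21 × 7.02) = 5.570. The penetration depth is δ = 1/κ = 0.180.

δ = 0.180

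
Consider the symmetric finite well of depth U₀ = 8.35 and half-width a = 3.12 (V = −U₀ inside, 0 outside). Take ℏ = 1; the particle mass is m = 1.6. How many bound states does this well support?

The dimensionless depth is z₀ = a√(2mU₀)/ℏ = 3.12 × √(26.72) = 16.13.
The even/odd transcendental equations gain one root per π/2 in z₀, giving N = 1 + ⌊2z₀/π⌋ = 1 + ⌊10.27⌋ = 11.

N = 11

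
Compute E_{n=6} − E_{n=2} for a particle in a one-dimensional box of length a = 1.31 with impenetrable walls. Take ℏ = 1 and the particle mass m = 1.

ΔE = 92.0

E_n = n²π²ℏ²/(2ma²), so ΔE = (6² − 2²) π²ℏ²/(2ma²).
ΔE = 32 × π² / (2 × 1 × 1.31²) = 92.02.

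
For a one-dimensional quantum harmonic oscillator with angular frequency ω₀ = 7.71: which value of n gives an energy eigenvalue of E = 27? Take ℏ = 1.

n = 3

E_n = ℏω₀(n + ½) ⇒ n = E/(ℏω₀) − ½ = 27/7.71 − 0.5 = 3.002 → n = 3.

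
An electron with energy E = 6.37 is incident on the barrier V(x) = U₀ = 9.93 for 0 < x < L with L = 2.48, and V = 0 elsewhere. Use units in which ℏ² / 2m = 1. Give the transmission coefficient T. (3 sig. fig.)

T = 0.000317

Since E < U₀ the interior solution is evanescent with decay constant κ = √(2m(U₀ − E))/ℏ = 1.887.
κL = 4.679, sinh(κL) = 53.84.
Matching ψ, ψ′ at both faces gives T = [1 + U₀² sinh²(κL) / (4E(U₀ − E))]⁻¹ = 1/3152 = 0.000317.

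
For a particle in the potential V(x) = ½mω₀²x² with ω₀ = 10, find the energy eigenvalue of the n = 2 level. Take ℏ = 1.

E = 25.0

The oscillator eigenvalues are E_n = ℏω₀(n + ½), so E_2 = 10 × 2.5 = 25.00.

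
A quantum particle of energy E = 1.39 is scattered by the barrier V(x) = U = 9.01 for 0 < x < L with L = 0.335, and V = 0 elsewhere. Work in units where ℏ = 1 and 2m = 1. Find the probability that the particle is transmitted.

T = 0.316

Since E < U the interior solution is evanescent with decay constant κ = √(2m(U − E))/ℏ = 2.760.
κL = 0.9247, sinh(κL) = 1.062.
The exact tunnelling result is T⁻¹ = 1 + U² sinh²(κL) / [4E(U − E)] = 3.162, so T = 0.316.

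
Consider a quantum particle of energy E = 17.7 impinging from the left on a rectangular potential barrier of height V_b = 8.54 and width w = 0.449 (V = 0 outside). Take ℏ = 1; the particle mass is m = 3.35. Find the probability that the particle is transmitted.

T = 0.985

E > V_b: inside the barrier k₂ = √(2m(E − V_b))/ℏ = 7.834, k₂w = 3.517.
T = [1 + V_b² sin²(k₂w) / (4E(E − V_b))]⁻¹ = 1/1.015 = 0.985.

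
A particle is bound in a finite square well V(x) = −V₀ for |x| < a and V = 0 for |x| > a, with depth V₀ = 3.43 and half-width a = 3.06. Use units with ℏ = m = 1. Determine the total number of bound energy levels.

Define the well-strength parameter z₀ = (a/ℏ)√(2mV₀) = 3.06 × √(2·1·3.43) = 8.015.
A new bound state (alternating even/odd) appears each time z₀ passes a multiple of π/2, so N = ⌊2z₀/π⌋ + 1 = ⌊5.102⌋ + 1 = 6.

N = 6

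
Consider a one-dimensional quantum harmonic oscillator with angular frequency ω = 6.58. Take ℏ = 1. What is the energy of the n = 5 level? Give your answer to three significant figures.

E = 36.2

Using E_n = (n + ½)ℏω: E_5 = 5.5 × 6.58 = 36.19.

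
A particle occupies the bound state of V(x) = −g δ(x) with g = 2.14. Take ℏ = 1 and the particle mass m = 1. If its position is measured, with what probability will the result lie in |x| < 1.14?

The normalised bound state is ψ = √κ e^{−κ|x|} with κ = mg/ℏ² = 2.140.
P(|x| < d) = ∫_{−d}^{d} κ e^{−2κ|x|} dx = 1 − e^{−2κd} = 1 − e^{−4.879} = 0.9924.

P = 0.992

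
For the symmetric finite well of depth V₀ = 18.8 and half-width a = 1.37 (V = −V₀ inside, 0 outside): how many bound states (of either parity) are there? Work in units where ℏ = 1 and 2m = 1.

The dimensionless depth is z₀ = a√(2mV₀)/ℏ = 1.37 × √(18.80) = 5.940.
The even/odd transcendental equations gain one root per π/2 in z₀, giving N = 1 + ⌊2z₀/π⌋ = 1 + ⌊3.782⌋ = 4.

N = 4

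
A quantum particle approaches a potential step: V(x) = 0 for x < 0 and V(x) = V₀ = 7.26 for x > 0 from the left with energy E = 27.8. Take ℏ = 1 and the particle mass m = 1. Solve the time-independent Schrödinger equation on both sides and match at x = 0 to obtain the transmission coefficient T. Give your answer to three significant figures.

The wavenumbers are k₁ = √(2mE)/ℏ = 7.457 on the left and k₂ = √(2m(E − V₀))/ℏ = 6.409 on the right.
Matching ψ and ψ′ at x = 0 gives r = (k₁ − k₂)/(k₁ + k₂), so R = r² = 0.005703 and T = 1 − R = 0.9943.

T = 0.994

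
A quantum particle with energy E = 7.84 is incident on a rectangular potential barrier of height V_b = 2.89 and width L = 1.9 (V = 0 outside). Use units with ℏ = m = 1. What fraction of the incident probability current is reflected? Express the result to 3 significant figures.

R = 0.00483

E > V_b: inside the barrier k₂ = √(2m(E − V_b))/ℏ = 3.146, k₂L = 5.978.
Matching at both interfaces gives T⁻¹ = 1 + V_b² sin²(k₂L) / [4E(E − V_b)] = 1.005, hence T = 0.995.
R = 1 − T = 0.00483.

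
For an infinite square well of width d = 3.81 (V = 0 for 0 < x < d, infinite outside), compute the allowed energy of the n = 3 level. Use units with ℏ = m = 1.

The infinite-well eigenfunctions ψ_n = √(2/d) sin(nπx/d) vanish at both walls, giving E_n = n²π²ℏ²/(2md²).
E_3 = 3² × π² / (2 × 1 × 3.81²) = 3.060.

E = 3.06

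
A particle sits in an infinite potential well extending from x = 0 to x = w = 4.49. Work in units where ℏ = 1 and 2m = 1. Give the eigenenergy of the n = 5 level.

E = 12.2

Requiring ψ(0) = ψ(w) = 0 quantises k = nπ/w, hence E_n = ℏ²k²/2m = n²π²ℏ²/(2mw²).
E_5 = 5² × π² / (2 × 0.5 × 4.49²) = 12.24.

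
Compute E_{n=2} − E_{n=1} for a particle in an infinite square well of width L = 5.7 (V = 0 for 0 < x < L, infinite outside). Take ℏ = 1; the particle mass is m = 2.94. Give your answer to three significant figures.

ΔE = 0.155

E_n = n²π²ℏ²/(2mL²), so ΔE = (2² − 1²) π²ℏ²/(2mL²).
ΔE = 3 × π² / (2 × 2.94 × 5.7²) = 0.1550.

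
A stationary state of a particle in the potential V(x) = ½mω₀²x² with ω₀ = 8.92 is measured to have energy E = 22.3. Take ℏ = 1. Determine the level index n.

n = 2

Invert E_n = (n + ½)ℏω₀: n = E/ℏω₀ − ½ = 2.000, so n = 2.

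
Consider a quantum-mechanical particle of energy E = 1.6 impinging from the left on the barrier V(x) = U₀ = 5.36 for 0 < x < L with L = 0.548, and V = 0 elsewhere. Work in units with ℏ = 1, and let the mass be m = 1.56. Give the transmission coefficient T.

Since E < U₀ the interior solution is evanescent with decay constant κ = √(2m(U₀ − E))/ℏ = 3.425.
κL = 1.877, sinh(κL) = 3.190.
The exact tunnelling result is T⁻¹ = 1 + U₀² sinh²(κL) / [4E(U₀ − E)] = 13.15, so T = 0.0760.

T = 0.0760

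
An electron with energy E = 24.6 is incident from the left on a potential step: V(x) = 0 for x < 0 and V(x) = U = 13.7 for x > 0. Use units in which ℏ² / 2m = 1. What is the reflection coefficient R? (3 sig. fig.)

R = 0.0403

The wavenumbers are k₁ = √(2mE)/ℏ = 4.960 on the left and k₂ = √(2m(E − U))/ℏ = 3.302 on the right.
Continuity of ψ and ψ′ at the step yields the reflection amplitude r = (k₁ − k₂)/(k₁ + k₂) = 0.2007; thus R = |r|² = 0.04029, T = 0.9597.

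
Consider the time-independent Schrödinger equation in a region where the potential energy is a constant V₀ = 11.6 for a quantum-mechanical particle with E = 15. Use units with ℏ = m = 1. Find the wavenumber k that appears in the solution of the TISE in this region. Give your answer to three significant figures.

k = 2.61

With E > V₀ the solution is oscillatory, ψ ∝ e^{±ikx} with k = √(2m(E − V₀))/ℏ.
k = √(2 × 1 × 3.4) = 2.608.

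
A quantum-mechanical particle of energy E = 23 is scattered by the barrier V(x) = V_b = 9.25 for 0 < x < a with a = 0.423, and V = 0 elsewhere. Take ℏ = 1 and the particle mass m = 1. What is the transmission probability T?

Above the barrier the interior wavenumber is k₂ = √(2m(E − V_b))/ℏ = 5.244, giving phase k₂a = 2.218.
T = [1 + V_b² sin²(k₂a) / (4E(E − V_b))]⁻¹ = 1/1.043 = 0.959.

T = 0.959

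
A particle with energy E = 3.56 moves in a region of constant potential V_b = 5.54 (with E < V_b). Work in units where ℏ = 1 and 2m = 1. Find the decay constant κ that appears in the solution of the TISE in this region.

κ = 1.41

Since E < V_b the TISE in this region is ψ'' = κ²ψ with κ = √(2m(V_b − E))/ℏ.
κ = √(2 × 0.5 × 1.98) = 1.407.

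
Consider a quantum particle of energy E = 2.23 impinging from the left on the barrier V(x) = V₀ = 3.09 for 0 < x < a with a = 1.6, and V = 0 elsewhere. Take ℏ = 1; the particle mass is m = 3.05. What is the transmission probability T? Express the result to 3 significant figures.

T = 0.00211

E < V₀: inside the barrier ψ ∝ e^{±κx} with κ = √(2m(V₀ − E))/ℏ = 2.290.
κa = 3.665, sinh(κa) = 19.51.
The exact tunnelling result is T⁻¹ = 1 + V₀² sinh²(κa) / [4E(V₀ − E)] = 474.7, so T = 0.00211.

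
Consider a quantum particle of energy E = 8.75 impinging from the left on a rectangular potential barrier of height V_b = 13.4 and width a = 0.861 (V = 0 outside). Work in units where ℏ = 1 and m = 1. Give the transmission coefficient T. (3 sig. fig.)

T = 0.0188

Since E < V_b the interior solution is evanescent with decay constant κ = √(2m(V_b − E))/ℏ = 3.050.
κa = 2.626, sinh(κa) = 6.871.
The exact tunnelling result is T⁻¹ = 1 + V_b² sinh²(κa) / [4E(V_b − E)] = 53.09, so T = 0.0188.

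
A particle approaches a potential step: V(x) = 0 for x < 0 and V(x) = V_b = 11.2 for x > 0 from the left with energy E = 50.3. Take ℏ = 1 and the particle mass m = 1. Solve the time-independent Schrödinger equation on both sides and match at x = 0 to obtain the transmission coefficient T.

The wavenumbers are k₁ = √(2mE)/ℏ = 10.03 on the left and k₂ = √(2m(E − V_b))/ℏ = 8.843 on the right.
Continuity of ψ and ψ′ at the step yields the reflection amplitude r = (k₁ − k₂)/(k₁ + k₂) = 0.06289; thus R = |r|² = 0.003955, T = 0.9960.

T = 0.996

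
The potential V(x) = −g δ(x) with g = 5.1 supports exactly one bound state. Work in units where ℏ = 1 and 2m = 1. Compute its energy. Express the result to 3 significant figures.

The bound state is ψ(x) = √κ e^{−κ|x|}. The derivative jump ψ'(0⁺) − ψ'(0⁻) = −(2mg/ℏ²)ψ(0) fixes κ = mg/ℏ² = 2.550.
Then E = −ℏ²κ²/(2m) = −mg²/(2ℏ²) = -6.503.

E = -6.50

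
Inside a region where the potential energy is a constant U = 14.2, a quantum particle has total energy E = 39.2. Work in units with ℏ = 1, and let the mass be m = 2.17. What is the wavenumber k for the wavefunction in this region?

With E > U the solution is oscillatory, ψ ∝ e^{±ikx} with k = √(2m(E − U))/ℏ.
k = √(2 × 2.17 × 25) = 10.42.

k = 10.4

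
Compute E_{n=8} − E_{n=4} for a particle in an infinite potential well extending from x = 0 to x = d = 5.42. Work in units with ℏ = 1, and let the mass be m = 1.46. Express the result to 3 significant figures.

E_n = n²π²ℏ²/(2md²), so ΔE = (8² − 4²) π²ℏ²/(2md²).
ΔE = 48 × π² / (2 × 1.46 × 5.42²) = 5.523.

ΔE = 5.52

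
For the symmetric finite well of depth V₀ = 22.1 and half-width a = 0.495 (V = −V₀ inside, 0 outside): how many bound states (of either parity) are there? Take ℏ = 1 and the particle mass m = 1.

N = 3

Define the well-strength parameter z₀ = (a/ℏ)√(2mV₀) = 0.495 × √(2·1·22.1) = 3.291.
The even/odd transcendental equations gain one root per π/2 in z₀, giving N = 1 + ⌊2z₀/π⌋ = 1 + ⌊2.095⌋ = 3.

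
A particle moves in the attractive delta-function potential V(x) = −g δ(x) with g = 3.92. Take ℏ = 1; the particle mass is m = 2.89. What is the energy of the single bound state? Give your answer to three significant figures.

E = -22.2

The bound state is ψ(x) = √κ e^{−κ|x|}. The derivative jump ψ'(0⁺) − ψ'(0⁻) = −(2mg/ℏ²)ψ(0) fixes κ = mg/ℏ² = 11.33.
Then E = −ℏ²κ²/(2m) = −mg²/(2ℏ²) = -22.20.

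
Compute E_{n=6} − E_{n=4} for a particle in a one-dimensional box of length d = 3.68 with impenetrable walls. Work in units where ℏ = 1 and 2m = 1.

E_n = n²π²ℏ²/(2md²), so ΔE = (6² − 4²) π²ℏ²/(2md²).
ΔE = 20 × π² / (2 × 0.5 × 3.68²) = 14.58.

ΔE = 14.6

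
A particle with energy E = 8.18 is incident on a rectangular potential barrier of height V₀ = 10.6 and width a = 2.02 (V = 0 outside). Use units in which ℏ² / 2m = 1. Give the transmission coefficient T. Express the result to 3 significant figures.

E < V₀: inside the barrier ψ ∝ e^{±κx} with κ = √(2m(V₀ − E))/ℏ = 1.556.
κa = 3.142, sinh(κa) = 11.56.
The exact tunnelling result is T⁻¹ = 1 + V₀² sinh²(κa) / [4E(V₀ − E)] = 190.6, so T = 0.00525.

T = 0.00525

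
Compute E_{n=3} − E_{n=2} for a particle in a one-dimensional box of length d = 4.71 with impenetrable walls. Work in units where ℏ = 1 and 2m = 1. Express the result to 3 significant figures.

ΔE = 2.22

E_n = n²π²ℏ²/(2md²), so ΔE = (3² − 2²) π²ℏ²/(2md²).
ΔE = 5 × π² / (2 × 0.5 × 4.71²) = 2.224.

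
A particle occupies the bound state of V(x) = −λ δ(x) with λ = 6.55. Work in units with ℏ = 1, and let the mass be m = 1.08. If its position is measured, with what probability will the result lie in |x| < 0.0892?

The normalised bound state is ψ = √κ e^{−κ|x|} with κ = mλ/ℏ² = 7.074.
P(|x| < d) = ∫_{−d}^{d} κ e^{−2κ|x|} dx = 1 − e^{−2κd} = 1 − e^{−1.262} = 0.7169.

P = 0.717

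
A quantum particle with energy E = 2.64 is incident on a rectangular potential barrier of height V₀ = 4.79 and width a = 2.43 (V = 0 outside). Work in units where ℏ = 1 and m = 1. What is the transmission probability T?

T = 0.000166

Since E < V₀ the interior solution is evanescent with decay constant κ = √(2m(V₀ − E))/ℏ = 2.074.
κa = 5.039, sinh(κa) = 77.15.
Matching ψ, ψ′ at both faces gives T = [1 + V₀² sinh²(κa) / (4E(V₀ − E))]⁻¹ = 1/6016 = 0.000166.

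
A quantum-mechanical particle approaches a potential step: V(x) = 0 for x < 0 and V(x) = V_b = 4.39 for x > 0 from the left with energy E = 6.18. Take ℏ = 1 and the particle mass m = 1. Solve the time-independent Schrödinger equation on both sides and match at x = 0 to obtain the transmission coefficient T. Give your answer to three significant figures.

On each side the TISE gives plane waves with k = √(2m(E − V))/ℏ: k₁ = √(2·1·6.18) = 3.516, k₂ = √(2·1·1.79) = 1.892.
Continuity of ψ and ψ′ at the step yields the reflection amplitude r = (k₁ − k₂)/(k₁ + k₂) = 0.3002; thus R = |r|² = 0.09014, T = 0.9099.

T = 0.910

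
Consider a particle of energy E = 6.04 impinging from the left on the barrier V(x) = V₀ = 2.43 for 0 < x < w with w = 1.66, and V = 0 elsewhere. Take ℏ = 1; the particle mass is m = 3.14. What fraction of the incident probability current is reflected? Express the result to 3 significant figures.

Above the barrier the interior wavenumber is k₂ = √(2m(E − V₀))/ℏ = 4.761, giving phase k₂w = 7.904.
Matching at both interfaces gives T⁻¹ = 1 + V₀² sin²(k₂w) / [4E(E − V₀)] = 1.068, hence T = 0.937.
R = 1 − T = 0.0633.

R = 0.0633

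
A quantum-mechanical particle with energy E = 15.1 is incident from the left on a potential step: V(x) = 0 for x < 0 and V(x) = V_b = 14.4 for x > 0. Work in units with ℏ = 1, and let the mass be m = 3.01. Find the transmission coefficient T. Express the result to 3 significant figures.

T = 0.583

On each side the TISE gives plane waves with k = √(2m(E − V))/ℏ: k₁ = √(2·3.01·15.1) = 9.534, k₂ = √(2·3.01·0.7) = 2.053.
Continuity of ψ and ψ′ at the step yields the reflection amplitude r = (k₁ − k₂)/(k₁ + k₂) = 0.6457; thus R = |r|² = 0.4169, T = 0.5831.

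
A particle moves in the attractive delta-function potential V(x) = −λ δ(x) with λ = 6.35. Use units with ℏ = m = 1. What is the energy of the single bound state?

For x ≠ 0 the bound state is ψ ∝ e^{−κ|x|}; integrating the TISE across the delta gives the cusp condition 2κ = 2mλ/ℏ², so κ = 6.350.
Then E = −ℏ²κ²/(2m) = −mλ²/(2ℏ²) = -20.16.

E = -20.2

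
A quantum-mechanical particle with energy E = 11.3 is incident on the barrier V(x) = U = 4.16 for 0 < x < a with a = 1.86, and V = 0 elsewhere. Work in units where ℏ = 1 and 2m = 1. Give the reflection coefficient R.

R = 0.0477

E > U: inside the barrier k₂ = √(2m(E − U))/ℏ = 2.672, k₂a = 4.970.
T = [1 + U² sin²(k₂a) / (4E(E − U))]⁻¹ = 1/1.050 = 0.952.
R = 1 − T = 0.0477.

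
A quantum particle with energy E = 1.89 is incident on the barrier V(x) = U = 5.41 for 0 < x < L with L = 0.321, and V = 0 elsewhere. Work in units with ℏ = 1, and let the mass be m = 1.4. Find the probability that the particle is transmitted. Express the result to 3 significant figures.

T = 0.392

Since E < U the interior solution is evanescent with decay constant κ = √(2m(U − E))/ℏ = 3.139.
κL = 1.008, sinh(κL) = 1.187.
Matching ψ, ψ′ at both faces gives T = [1 + U² sinh²(κL) / (4E(U − E))]⁻¹ = 1/2.550 = 0.392.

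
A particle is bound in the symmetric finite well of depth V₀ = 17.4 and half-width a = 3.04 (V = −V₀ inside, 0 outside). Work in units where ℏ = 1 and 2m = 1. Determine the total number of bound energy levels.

Define the well-strength parameter z₀ = (a/ℏ)√(2mV₀) = 3.04 × √(2·0.5·17.4) = 12.68.
The even/odd transcendental equations gain one root per π/2 in z₀, giving N = 1 + ⌊2z₀/π⌋ = 1 + ⌊8.073⌋ = 9.

N = 9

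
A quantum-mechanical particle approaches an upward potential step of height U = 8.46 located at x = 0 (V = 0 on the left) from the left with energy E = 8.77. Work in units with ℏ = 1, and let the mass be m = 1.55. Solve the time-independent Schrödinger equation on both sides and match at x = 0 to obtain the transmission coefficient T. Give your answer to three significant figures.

T = 0.533

On each side the TISE gives plane waves with k = √(2m(E − V))/ℏ: k₁ = √(2·1.55·8.77) = 5.214, k₂ = √(2·1.55·0.31) = 0.9803.
Continuity of ψ and ψ′ at the step yields the reflection amplitude r = (k₁ − k₂)/(k₁ + k₂) = 0.6835; thus R = |r|² = 0.4672, T = 0.5328.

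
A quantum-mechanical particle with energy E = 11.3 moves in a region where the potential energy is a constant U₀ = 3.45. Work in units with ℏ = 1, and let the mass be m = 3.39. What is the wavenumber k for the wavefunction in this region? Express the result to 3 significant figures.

k = 7.30

With E > U₀ the solution is oscillatory, ψ ∝ e^{±ikx} with k = √(2m(E − U₀))/ℏ.
k = √(2 × 3.39 × 7.85) = 7.295.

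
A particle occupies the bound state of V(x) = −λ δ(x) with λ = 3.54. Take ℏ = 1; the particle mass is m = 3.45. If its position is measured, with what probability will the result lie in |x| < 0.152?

P = 0.976

The normalised bound state is ψ = √κ e^{−κ|x|} with κ = mλ/ℏ² = 12.21.
P(|x| < d) = ∫_{−d}^{d} κ e^{−2κ|x|} dx = 1 − e^{−2κd} = 1 − e^{−3.713} = 0.9756.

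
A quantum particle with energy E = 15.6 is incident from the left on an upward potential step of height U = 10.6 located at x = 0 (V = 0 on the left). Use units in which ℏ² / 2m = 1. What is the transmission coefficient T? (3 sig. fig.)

T = 0.923

On each side the TISE gives plane waves with k = √(2m(E − V))/ℏ: k₁ = √(2·½·15.6) = 3.950, k₂ = √(2·½·5) = 2.236.
Continuity of ψ and ψ′ at the step yields the reflection amplitude r = (k₁ − k₂)/(k₁ + k₂) = 0.2770; thus R = |r|² = 0.07674, T = 0.9233.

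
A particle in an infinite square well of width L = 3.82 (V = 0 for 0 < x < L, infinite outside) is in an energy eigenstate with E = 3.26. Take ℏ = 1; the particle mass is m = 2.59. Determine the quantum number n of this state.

n = 5

For an infinite well E_n = n²π²ℏ²/(2mL²), so n = (L/πℏ)√(2mE).
n = (3.82/π) × √(2 × 2.59 × 3.26) = 4.997 → n = 5.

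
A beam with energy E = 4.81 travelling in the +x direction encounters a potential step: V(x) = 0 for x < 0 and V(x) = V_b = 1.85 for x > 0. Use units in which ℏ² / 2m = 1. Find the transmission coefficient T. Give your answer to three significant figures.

T = 0.985

On each side the TISE gives plane waves with k = √(2m(E − V))/ℏ: k₁ = √(2·½·4.81) = 2.193, k₂ = √(2·½·2.96) = 1.720.
Continuity of ψ and ψ′ at the step yields the reflection amplitude r = (k₁ − k₂)/(k₁ + k₂) = 0.1208; thus R = |r|² = 0.01459, T = 0.9854.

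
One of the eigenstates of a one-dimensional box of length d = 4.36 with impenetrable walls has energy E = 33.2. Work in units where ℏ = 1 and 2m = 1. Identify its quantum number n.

From E_n = n²π²ℏ²/(2md²) invert to n = √(2md²E)/(πℏ).
n = (4.36/π) × √(2 × 0.5 × 33.2) = 7.997 → n = 8.

n = 8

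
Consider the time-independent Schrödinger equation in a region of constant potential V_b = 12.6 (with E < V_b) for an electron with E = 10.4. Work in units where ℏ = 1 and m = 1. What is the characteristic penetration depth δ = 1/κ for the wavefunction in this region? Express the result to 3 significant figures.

Since E < V_b the TISE in this region is ψ'' = κ²ψ with κ = √(2m(V_b − E))/ℏ.
κ = √(2 × 1 × 2.2) = 2.098. The penetration depth is δ = 1/κ = 0.477.

δ = 0.477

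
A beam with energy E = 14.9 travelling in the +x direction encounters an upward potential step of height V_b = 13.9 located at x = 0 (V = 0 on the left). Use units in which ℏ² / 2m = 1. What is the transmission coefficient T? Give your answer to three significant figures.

T = 0.654

The wavenumbers are k₁ = √(2mE)/ℏ = 3.860 on the left and k₂ = √(2m(E − V_b))/ℏ = 1.000 on the right.
Continuity of ψ and ψ′ at the step yields the reflection amplitude r = (k₁ − k₂)/(k₁ + k₂) = 0.5885; thus R = |r|² = 0.3463, T = 0.6537.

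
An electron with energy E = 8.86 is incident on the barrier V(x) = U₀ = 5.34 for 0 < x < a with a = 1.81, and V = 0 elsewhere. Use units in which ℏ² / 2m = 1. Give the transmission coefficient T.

T = 0.986

Above the barrier the interior wavenumber is k₂ = √(2m(E − U₀))/ℏ = 1.876, giving phase k₂a = 3.396.
T = [1 + U₀² sin²(k₂a) / (4E(E − U₀))]⁻¹ = 1/1.014 = 0.986.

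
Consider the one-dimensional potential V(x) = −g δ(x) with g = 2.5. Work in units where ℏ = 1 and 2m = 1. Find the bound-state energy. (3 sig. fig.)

E = -1.56

The bound state is ψ(x) = √κ e^{−κ|x|}. The derivative jump ψ'(0⁺) − ψ'(0⁻) = −(2mg/ℏ²)ψ(0) fixes κ = mg/ℏ² = 1.250.
Then E = −ℏ²κ²/(2m) = −mg²/(2ℏ²) = -1.563.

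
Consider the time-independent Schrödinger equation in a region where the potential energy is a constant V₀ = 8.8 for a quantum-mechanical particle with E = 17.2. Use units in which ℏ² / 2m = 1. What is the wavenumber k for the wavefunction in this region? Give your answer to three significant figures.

With E > V₀ the solution is oscillatory, ψ ∝ e^{±ikx} with k = √(2m(E − V₀))/ℏ.
k = √(2 × 0.5 × 8.4) = 2.898.

k = 2.90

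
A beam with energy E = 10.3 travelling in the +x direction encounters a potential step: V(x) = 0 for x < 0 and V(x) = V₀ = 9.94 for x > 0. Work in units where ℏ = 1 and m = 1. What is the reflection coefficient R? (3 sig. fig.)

On each side the TISE gives plane waves with k = √(2m(E − V))/ℏ: k₁ = √(2·1·10.3) = 4.539, k₂ = √(2·1·0.36) = 0.8485.
Continuity of ψ and ψ′ at the step yields the reflection amplitude r = (k₁ − k₂)/(k₁ + k₂) = 0.6850; thus R = |r|² = 0.4692, T = 0.5308.

R = 0.469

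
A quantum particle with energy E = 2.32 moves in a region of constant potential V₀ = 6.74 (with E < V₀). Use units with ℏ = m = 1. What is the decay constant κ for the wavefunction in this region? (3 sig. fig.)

Since E < V₀ the TISE in this region is ψ'' = κ²ψ with κ = √(2m(V₀ − E))/ℏ.
κ = √(2 × 1 × 4.42) = 2.973.

κ = 2.97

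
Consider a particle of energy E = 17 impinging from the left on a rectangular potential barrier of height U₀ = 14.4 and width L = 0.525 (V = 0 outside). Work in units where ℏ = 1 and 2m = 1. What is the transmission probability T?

Above the barrier the interior wavenumber is k₂ = √(2m(E − U₀))/ℏ = 1.612, giving phase k₂L = 0.8465.
Matching at both interfaces gives T⁻¹ = 1 + U₀² sin²(k₂L) / [4E(E − U₀)] = 1.658, hence T = 0.603.

T = 0.603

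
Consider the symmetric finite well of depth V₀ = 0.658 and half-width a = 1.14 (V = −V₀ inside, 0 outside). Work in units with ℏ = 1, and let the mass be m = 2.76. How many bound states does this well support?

The dimensionless depth is z₀ = a√(2mV₀)/ℏ = 1.14 × √(3.632) = 2.173.
A new bound state (alternating even/odd) appears each time z₀ passes a multiple of π/2, so N = ⌊2z₀/π⌋ + 1 = ⌊1.383⌋ + 1 = 2.

N = 2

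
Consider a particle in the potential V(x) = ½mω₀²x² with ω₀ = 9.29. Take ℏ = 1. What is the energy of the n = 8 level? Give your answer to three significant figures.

E = 79.0

Using E_n = (n + ½)ℏω₀: E_8 = 8.5 × 9.29 = 78.97.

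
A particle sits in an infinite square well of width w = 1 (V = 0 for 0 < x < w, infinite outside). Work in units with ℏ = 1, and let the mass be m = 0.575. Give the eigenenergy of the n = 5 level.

E = 215

Requiring ψ(0) = ψ(w) = 0 quantises k = nπ/w, hence E_n = ℏ²k²/2m = n²π²ℏ²/(2mw²).
E_5 = 5² × π² / (2 × 0.575 × 1²) = 214.6.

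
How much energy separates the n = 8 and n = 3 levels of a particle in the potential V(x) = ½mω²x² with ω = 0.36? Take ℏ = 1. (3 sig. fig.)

ΔE = 1.80

E_n = ℏω(n + ½), so ΔE = (8 − 3) ℏω = 5 × 0.36 = 1.800.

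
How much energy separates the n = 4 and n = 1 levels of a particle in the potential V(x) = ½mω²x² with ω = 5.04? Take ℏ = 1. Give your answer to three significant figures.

ΔE = 15.1

E_n = ℏω(n + ½), so ΔE = (4 − 1) ℏω = 3 × 5.04 = 15.12.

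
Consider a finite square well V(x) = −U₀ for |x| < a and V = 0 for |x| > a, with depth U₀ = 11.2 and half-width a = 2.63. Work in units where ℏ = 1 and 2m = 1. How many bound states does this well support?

N = 6

The dimensionless depth is z₀ = a√(2mU₀)/ℏ = 2.63 × √(11.20) = 8.802.
A new bound state (alternating even/odd) appears each time z₀ passes a multiple of π/2, so N = ⌊2z₀/π⌋ + 1 = ⌊5.603⌋ + 1 = 6.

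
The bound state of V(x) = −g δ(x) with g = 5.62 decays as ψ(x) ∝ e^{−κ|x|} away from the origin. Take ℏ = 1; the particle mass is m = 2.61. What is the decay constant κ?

Integrate −(ℏ²/2m)ψ'' − gδ(x)ψ = Eψ from −ε to +ε: the ψ'' term gives ψ'(0⁺) − ψ'(0⁻) and the δ term gives −(2mg/ℏ²)ψ(0).
With ψ ∝ e^{−κ|x|} this yields −2κ = −2mg/ℏ², so κ = mg/ℏ² = 14.67.

κ = 14.7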